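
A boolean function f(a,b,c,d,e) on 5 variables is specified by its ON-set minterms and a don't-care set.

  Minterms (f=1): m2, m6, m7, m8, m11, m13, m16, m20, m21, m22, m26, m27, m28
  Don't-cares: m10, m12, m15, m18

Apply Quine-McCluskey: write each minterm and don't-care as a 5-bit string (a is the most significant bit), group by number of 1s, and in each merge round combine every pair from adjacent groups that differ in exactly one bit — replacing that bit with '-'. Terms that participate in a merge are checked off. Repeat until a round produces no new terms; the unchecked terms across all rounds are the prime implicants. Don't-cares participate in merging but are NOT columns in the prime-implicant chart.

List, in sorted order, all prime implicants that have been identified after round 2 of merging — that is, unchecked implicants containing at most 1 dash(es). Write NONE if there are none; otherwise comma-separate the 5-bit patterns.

-1100, 0-111, 0011-, 01-00, 01-11, 010-0, 011-1, 0110-, 1-100, 1010-

Round 0: 00010✓ 00110✓ 00111✓ 01000✓ 01010✓ 01011✓ 01100✓ 01101✓ 01111✓ 10000✓ 10010✓ 10100✓ 10101✓ 10110✓ 11010✓ 11011✓ 11100✓
Round 1: -0010✓ -0110✓ -1010✓ -1011✓ -1100 0-010✓ 0-111 00-10✓ 0011- 01-00 01-11 010-0 0101-✓ 011-1 0110- 1-010✓ 1-100 10-00✓ 10-10✓ 100-0✓ 101-0✓ 1010- 1101-✓
Round 2: --010 -0-10 -101- 10--0
PIs = {--010, -0-10, -101-, -1100, 0-111, 0011-, 01-00, 01-11, 010-0, 011-1, 0110-, 1-100, 10--0, 1010-}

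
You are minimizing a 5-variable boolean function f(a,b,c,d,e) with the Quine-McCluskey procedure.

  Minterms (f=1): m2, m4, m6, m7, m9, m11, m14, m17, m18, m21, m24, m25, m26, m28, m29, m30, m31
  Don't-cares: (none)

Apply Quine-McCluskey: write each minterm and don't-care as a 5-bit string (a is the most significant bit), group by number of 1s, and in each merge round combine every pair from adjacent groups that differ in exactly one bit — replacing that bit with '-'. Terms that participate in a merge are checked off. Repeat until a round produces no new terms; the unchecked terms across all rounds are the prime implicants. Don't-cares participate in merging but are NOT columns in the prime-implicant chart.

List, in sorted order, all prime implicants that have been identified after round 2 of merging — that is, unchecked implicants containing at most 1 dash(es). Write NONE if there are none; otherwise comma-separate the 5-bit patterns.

-0010, -1001, -1110, 0-110, 00-10, 001-0, 0011-, 010-1, 1-010

Round 0: 00010✓ 00100✓ 00110✓ 00111✓ 01001✓ 01011✓ 01110✓ 10001✓ 10010✓ 10101✓ 11000✓ 11001✓ 11010✓ 11100✓ 11101✓ 11110✓ 11111✓
Round 1: -0010 -1001 -1110 0-110 00-10 001-0 0011- 010-1 1-001✓ 1-010 1-101✓ 10-01✓ 11-00✓ 11-01✓ 11-10✓ 110-0✓ 1100-✓ 111-0✓ 111-1✓ 1110-✓ 1111-✓
Round 2: 1--01 11--0 11-0- 111--
PIs = {-0010, -1001, -1110, 0-110, 00-10, 001-0, 0011-, 010-1, 1--01, 1-010, 11--0, 11-0-, 111--}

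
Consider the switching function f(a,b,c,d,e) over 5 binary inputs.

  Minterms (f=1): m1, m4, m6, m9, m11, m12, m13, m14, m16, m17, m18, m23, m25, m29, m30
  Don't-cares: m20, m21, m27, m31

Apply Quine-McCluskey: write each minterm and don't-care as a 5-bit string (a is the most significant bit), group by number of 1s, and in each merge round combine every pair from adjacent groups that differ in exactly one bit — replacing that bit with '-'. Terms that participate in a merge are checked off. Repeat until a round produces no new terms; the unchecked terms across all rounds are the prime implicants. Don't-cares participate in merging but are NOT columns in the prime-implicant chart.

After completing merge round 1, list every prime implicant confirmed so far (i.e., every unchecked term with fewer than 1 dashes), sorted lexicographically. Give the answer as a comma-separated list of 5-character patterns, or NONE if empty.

NONE

Round 0: 00001✓ 00100✓ 00110✓ 01001✓ 01011✓ 01100✓ 01101✓ 01110✓ 10000✓ 10001✓ 10010✓ 10100✓ 10101✓ 10111✓ 11001✓ 11011✓ 11101✓ 11110✓ 11111✓
Round 1: -0001✓ -0100 -1001✓ -1011✓ -1101✓ -1110 0-001✓ 0-100✓ 0-110✓ 001-0✓ 01-01✓ 010-1✓ 011-0✓ 0110- 1-001✓ 1-101✓ 1-111✓ 10-00✓ 10-01✓ 100-0 1000-✓ 101-1✓ 1010-✓ 11-01✓ 11-11✓ 110-1✓ 111-1✓ 1111-
Round 2: --001 -1-01 -10-1 0-1-0 1--01 1-1-1 10-0- 11--1
PIs = {--001, -0100, -1-01, -10-1, -1110, 0-1-0, 0110-, 1--01, 1-1-1, 10-0-, 100-0, 11--1, 1111-}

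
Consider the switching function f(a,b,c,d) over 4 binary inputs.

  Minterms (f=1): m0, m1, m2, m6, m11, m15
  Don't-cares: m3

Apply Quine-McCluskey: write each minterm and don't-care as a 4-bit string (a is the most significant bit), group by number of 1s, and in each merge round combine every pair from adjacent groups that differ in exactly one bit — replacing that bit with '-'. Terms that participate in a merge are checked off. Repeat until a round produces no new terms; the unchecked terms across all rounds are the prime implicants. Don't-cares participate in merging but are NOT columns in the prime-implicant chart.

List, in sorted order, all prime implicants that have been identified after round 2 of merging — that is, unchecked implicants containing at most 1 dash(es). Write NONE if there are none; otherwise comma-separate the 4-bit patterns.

-011, 0-10, 1-11

size-2^0 implicants → 0000(✓)  0001(✓)  0010(✓)  0011(✓)  0110(✓)  1011(✓)  1111(✓)
size-2^1 implicants → -011  0-10  00-0(✓)  00-1(✓)  000-(✓)  001-(✓)  1-11
size-2^2 implicants → 00--
Unchecked terms (primes): -011, 0-10, 00--, 1-11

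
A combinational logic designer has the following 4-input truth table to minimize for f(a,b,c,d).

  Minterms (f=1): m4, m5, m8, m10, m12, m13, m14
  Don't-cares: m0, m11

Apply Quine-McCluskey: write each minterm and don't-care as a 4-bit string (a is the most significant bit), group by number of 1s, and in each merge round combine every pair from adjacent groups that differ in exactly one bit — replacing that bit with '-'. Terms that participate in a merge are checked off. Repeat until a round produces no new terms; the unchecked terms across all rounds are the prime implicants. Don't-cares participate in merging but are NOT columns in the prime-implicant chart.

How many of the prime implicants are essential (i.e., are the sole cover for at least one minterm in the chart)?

2

[col 0] 0000*, 0100*, 0101*, 1000*, 1010*, 1011*, 1100*, 1101*, 1110*
[col 1] -000*, -100*, -101*, 0-00*, 010-*, 1-00*, 1-10*, 10-0*, 101-, 11-0*, 110-*
[col 2] --00, -10-, 1--0
Prime implicants: --00, -10-, 1--0, 101-
PI chart (minterm → PIs covering it):
  4 | --00,-10-
  5 | -10-  (sole → essential)
  8 | --00,1--0
  10 | 1--0,101-
  12 | --00,-10-,1--0
  13 | -10-  (sole → essential)
  14 | 1--0  (sole → essential)
Essential prime implicants: -10-, 1--0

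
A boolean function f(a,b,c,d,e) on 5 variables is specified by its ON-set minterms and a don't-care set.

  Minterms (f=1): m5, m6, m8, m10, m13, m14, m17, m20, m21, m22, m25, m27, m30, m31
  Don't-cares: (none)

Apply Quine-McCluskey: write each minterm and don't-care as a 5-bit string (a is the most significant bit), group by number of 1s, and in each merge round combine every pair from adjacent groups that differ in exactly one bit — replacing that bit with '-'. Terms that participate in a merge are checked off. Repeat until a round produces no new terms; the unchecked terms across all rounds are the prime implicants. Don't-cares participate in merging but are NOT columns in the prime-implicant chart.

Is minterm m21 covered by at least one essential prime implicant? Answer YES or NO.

size-2^0 implicants → 00101(✓)  00110(✓)  01000(✓)  01010(✓)  01101(✓)  01110(✓)  10001(✓)  10100(✓)  10101(✓)  10110(✓)  11001(✓)  11011(✓)  11110(✓)  11111(✓)
size-2^1 implicants → -0101  -0110(✓)  -1110(✓)  0-101  0-110(✓)  01-10  010-0  1-001  1-110(✓)  10-01  101-0  1010-  11-11  110-1  1111-
size-2^2 implicants → --110
Unchecked terms (primes): --110, -0101, 0-101, 01-10, 010-0, 1-001, 10-01, 101-0, 1010-, 11-11, 110-1, 1111-
Minterm coverage:
  m5 ⊆ -0101,0-101
  m6 ⊆ --110 [E]
  m8 ⊆ 010-0 [E]
  m10 ⊆ 01-10,010-0
  m13 ⊆ 0-101 [E]
  m14 ⊆ --110,01-10
  m17 ⊆ 1-001,10-01
  m20 ⊆ 101-0,1010-
  m21 ⊆ -0101,10-01,1010-
  m22 ⊆ --110,101-0
  m25 ⊆ 1-001,110-1
  m27 ⊆ 11-11,110-1
  m30 ⊆ --110,1111-
  m31 ⊆ 11-11,1111-
E = {--110, 0-101, 010-0}

NO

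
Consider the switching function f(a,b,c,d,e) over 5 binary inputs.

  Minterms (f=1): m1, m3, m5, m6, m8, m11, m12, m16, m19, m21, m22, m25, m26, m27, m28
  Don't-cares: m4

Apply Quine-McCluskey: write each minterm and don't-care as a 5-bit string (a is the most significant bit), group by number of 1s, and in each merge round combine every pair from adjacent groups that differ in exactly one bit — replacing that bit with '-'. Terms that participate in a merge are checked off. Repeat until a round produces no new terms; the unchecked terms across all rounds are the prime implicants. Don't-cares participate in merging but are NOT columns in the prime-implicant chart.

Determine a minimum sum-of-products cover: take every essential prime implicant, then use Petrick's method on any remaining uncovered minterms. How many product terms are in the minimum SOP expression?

[col 0] 00001*, 00011*, 00100*, 00101*, 00110*, 01000*, 01011*, 01100*, 10000, 10011*, 10101*, 10110*, 11001*, 11010*, 11011*, 11100*
[col 1] -0011*, -0101, -0110, -1011*, -1100, 0-011*, 0-100, 00-01, 000-1, 001-0, 0010-, 01-00, 1-011*, 110-1, 1101-
[col 2] --011
Prime implicants: --011, -0101, -0110, -1100, 0-100, 00-01, 000-1, 001-0, 0010-, 01-00, 10000, 110-1, 1101-
PI chart (minterm → PIs covering it):
  1 | 00-01,000-1
  3 | --011,000-1
  5 | -0101,00-01,0010-
  6 | -0110,001-0
  8 | 01-00  (sole → essential)
  11 | --011  (sole → essential)
  12 | -1100,0-100,01-00
  16 | 10000  (sole → essential)
  19 | --011  (sole → essential)
  21 | -0101  (sole → essential)
  22 | -0110  (sole → essential)
  25 | 110-1  (sole → essential)
  26 | 1101-  (sole → essential)
  27 | --011,110-1,1101-
  28 | -1100  (sole → essential)
Essential prime implicants: --011, -0101, -0110, -1100, 01-00, 10000, 110-1, 1101-
Petrick residual → 00-01
Minimum SOP uses 9 PIs: c'de + b'cd'e + b'cde' + bcd'e' + a'b'd'e + a'bd'e' + ab'c'd'e' + abc'e + abc'd

9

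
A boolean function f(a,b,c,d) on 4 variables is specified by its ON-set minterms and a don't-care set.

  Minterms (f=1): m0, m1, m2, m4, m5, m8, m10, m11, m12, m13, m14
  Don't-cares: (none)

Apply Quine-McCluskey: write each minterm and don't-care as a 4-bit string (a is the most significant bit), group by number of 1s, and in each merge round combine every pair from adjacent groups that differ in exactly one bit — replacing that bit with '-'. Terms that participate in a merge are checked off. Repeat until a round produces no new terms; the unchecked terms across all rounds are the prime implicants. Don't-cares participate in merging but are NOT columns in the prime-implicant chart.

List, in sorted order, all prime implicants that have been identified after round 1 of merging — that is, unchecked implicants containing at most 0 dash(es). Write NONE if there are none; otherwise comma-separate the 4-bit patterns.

size-2^0 implicants → 0000(✓)  0001(✓)  0010(✓)  0100(✓)  0101(✓)  1000(✓)  1010(✓)  1011(✓)  1100(✓)  1101(✓)  1110(✓)
size-2^1 implicants → -000(✓)  -010(✓)  -100(✓)  -101(✓)  0-00(✓)  0-01(✓)  00-0(✓)  000-(✓)  010-(✓)  1-00(✓)  1-10(✓)  10-0(✓)  101-  11-0(✓)  110-(✓)
size-2^2 implicants → --00  -0-0  -10-  0-0-  1--0
Unchecked terms (primes): --00, -0-0, -10-, 0-0-, 1--0, 101-

NONE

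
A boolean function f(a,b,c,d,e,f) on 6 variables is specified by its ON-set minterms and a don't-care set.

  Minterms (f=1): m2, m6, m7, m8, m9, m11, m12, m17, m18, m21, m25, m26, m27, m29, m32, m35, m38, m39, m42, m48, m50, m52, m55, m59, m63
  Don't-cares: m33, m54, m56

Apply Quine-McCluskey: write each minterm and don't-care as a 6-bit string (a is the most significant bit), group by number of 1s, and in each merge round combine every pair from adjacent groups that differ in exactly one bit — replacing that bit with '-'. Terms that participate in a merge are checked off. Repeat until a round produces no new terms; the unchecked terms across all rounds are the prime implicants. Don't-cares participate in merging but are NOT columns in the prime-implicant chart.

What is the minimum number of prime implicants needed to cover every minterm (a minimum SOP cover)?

12

Round 0: 000010✓ 000110✓ 000111✓ 001000✓ 001001✓ 001011✓ 001100✓ 010001✓ 010010✓ 010101✓ 011001✓ 011010✓ 011011✓ 011101✓ 100000✓ 100001✓ 100011✓ 100110✓ 100111✓ 101010 110000✓ 110010✓ 110100✓ 110110✓ 110111✓ 111000✓ 111011✓ 111111✓
Round 1: -00110✓ -00111✓ -10010 -11011 0-0010 0-1001✓ 0-1011✓ 000-10 00011-✓ 001-00 0010-1✓ 00100- 01-001✓ 01-010 01-101✓ 010-01✓ 011-01✓ 0110-1✓ 01101- 1-0000 1-0110✓ 1-0111✓ 100-11 1000-1 10000- 10011-✓ 11-000 11-111 110-00✓ 110-10✓ 1100-0✓ 1101-0✓ 11011-✓ 111-11
Round 2: -0011- 0-10-1 01--01 1-011- 110--0
PIs = {-0011-, -10010, -11011, 0-0010, 0-10-1, 000-10, 001-00, 00100-, 01--01, 01-010, 01101-, 1-0000, 1-011-, 100-11, 1000-1, 10000-, 101010, 11-000, 11-111, 110--0, 111-11}
Coverage chart:
  m2: 0-0010,000-10
  m6: -0011-,000-10
  m7: -0011- ←essential
  m8: 001-00,00100-
  m9: 0-10-1,00100-
  m11: 0-10-1 ←essential
  m12: 001-00 ←essential
  m17: 01--01 ←essential
  m18: -10010,0-0010,01-010
  m21: 01--01 ←essential
  m25: 0-10-1,01--01
  m26: 01-010,01101-
  m27: -11011,0-10-1,01101-
  m29: 01--01 ←essential
  m32: 1-0000,10000-
  m35: 100-11,1000-1
  m38: -0011-,1-011-
  m39: -0011-,1-011-,100-11
  m42: 101010 ←essential
  m48: 1-0000,11-000,110--0
  m50: -10010,110--0
  m52: 110--0 ←essential
  m55: 1-011-,11-111
  m59: -11011,111-11
  m63: 11-111,111-11
Essential: -0011-, 0-10-1, 001-00, 01--01, 101010, 110--0
Petrick residual → -11011, 0-0010, 01-010, 1-0000, 100-11, 11-111
Min cover (12 terms): b'c'de + bcd'ef + a'c'd'ef' + a'cd'f + a'b'ce'f' + a'be'f + a'bd'ef' + ac'd'e'f' + ab'c'ef + ab'cd'ef' + abdef + abc'f'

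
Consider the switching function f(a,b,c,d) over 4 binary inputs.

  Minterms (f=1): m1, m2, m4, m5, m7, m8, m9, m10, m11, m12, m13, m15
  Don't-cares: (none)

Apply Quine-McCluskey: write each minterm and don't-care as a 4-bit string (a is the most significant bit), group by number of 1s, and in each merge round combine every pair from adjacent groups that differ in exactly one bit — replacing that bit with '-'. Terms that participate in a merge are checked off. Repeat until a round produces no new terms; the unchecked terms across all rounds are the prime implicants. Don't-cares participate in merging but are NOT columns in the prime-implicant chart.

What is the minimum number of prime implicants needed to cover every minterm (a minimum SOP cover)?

5

[col 0] 0001*, 0010*, 0100*, 0101*, 0111*, 1000*, 1001*, 1010*, 1011*, 1100*, 1101*, 1111*
[col 1] -001*, -010, -100*, -101*, -111*, 0-01*, 01-1*, 010-*, 1-00*, 1-01*, 1-11*, 10-0*, 10-1*, 100-*, 101-*, 11-1*, 110-*
[col 2] --01, -1-1, -10-, 1--1, 1-0-, 10--
Prime implicants: --01, -010, -1-1, -10-, 1--1, 1-0-, 10--
PI chart (minterm → PIs covering it):
  1 | --01  (sole → essential)
  2 | -010  (sole → essential)
  4 | -10-  (sole → essential)
  5 | --01,-1-1,-10-
  7 | -1-1  (sole → essential)
  8 | 1-0-,10--
  9 | --01,1--1,1-0-,10--
  10 | -010,10--
  11 | 1--1,10--
  12 | -10-,1-0-
  13 | --01,-1-1,-10-,1--1,1-0-
  15 | -1-1,1--1
Essential prime implicants: --01, -010, -1-1, -10-
Petrick residual → 10--
Minimum SOP uses 5 PIs: c'd + b'cd' + bd + bc' + ab'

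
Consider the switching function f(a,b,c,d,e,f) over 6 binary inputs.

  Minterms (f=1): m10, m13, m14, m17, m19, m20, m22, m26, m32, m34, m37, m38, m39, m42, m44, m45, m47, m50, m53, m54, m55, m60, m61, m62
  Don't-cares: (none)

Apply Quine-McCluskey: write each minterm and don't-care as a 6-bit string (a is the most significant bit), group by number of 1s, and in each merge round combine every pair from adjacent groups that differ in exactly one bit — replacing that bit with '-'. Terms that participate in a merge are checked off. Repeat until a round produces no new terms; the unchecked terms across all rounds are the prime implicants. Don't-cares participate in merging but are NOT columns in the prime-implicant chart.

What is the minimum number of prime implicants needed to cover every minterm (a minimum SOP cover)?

Round 0: 001010✓ 001101✓ 001110✓ 010001✓ 010011✓ 010100✓ 010110✓ 011010✓ 100000✓ 100010✓ 100101✓ 100110✓ 100111✓ 101010✓ 101100✓ 101101✓ 101111✓ 110010✓ 110101✓ 110110✓ 110111✓ 111100✓ 111101✓ 111110✓
Round 1: -01010 -01101 -10110 0-1010 001-10 0100-1 0101-0 1-0010✓ 1-0101✓ 1-0110✓ 1-0111✓ 1-1100✓ 1-1101✓ 10-010 10-101✓ 10-111✓ 100-10✓ 1000-0 1001-1✓ 10011-✓ 1011-1✓ 10110-✓ 11-101✓ 11-110 110-10✓ 1101-1✓ 11011-✓ 1111-0 11110-✓
Round 2: 1--101 1-0-10 1-01-1 1-011- 1-110- 10-1-1
PIs = {-01010, -01101, -10110, 0-1010, 001-10, 0100-1, 0101-0, 1--101, 1-0-10, 1-01-1, 1-011-, 1-110-, 10-010, 10-1-1, 1000-0, 11-110, 1111-0}
Coverage chart:
  m10: -01010,0-1010,001-10
  m13: -01101 ←essential
  m14: 001-10 ←essential
  m17: 0100-1 ←essential
  m19: 0100-1 ←essential
  m20: 0101-0 ←essential
  m22: -10110,0101-0
  m26: 0-1010 ←essential
  m32: 1000-0 ←essential
  m34: 1-0-10,10-010,1000-0
  m37: 1--101,1-01-1,10-1-1
  m38: 1-0-10,1-011-
  m39: 1-01-1,1-011-,10-1-1
  m42: -01010,10-010
  m44: 1-110- ←essential
  m45: -01101,1--101,1-110-,10-1-1
  m47: 10-1-1 ←essential
  m50: 1-0-10 ←essential
  m53: 1--101,1-01-1
  m54: -10110,1-0-10,1-011-,11-110
  m55: 1-01-1,1-011-
  m60: 1-110-,1111-0
  m61: 1--101,1-110-
  m62: 11-110,1111-0
Essential: -01101, 0-1010, 001-10, 0100-1, 0101-0, 1-0-10, 1-110-, 10-1-1, 1000-0
Petrick residual → -01010, 1-01-1, 11-110
Min cover (12 terms): b'cd'ef' + b'cde'f + a'cd'ef' + a'b'cef' + a'bc'd'f + a'bc'df' + ac'ef' + ac'df + acde' + ab'df + ab'c'd'f' + abdef'

12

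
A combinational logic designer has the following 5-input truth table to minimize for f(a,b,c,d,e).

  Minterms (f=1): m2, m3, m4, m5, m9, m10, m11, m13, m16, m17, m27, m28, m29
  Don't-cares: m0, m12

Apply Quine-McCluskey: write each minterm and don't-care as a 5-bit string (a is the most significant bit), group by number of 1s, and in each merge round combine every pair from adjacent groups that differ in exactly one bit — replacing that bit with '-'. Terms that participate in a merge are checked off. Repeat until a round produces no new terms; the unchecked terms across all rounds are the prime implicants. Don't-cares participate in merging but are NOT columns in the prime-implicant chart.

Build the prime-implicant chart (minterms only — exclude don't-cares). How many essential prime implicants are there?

5

size-2^0 implicants → 00000(✓)  00010(✓)  00011(✓)  00100(✓)  00101(✓)  01001(✓)  01010(✓)  01011(✓)  01100(✓)  01101(✓)  10000(✓)  10001(✓)  11011(✓)  11100(✓)  11101(✓)
size-2^1 implicants → -0000  -1011  -1100(✓)  -1101(✓)  0-010(✓)  0-011(✓)  0-100(✓)  0-101(✓)  00-00  000-0  0001-(✓)  0010-(✓)  01-01  010-1  0101-(✓)  0110-(✓)  1000-  1110-(✓)
size-2^2 implicants → -110-  0-01-  0-10-
Unchecked terms (primes): -0000, -1011, -110-, 0-01-, 0-10-, 00-00, 000-0, 01-01, 010-1, 1000-
Minterm coverage:
  m2 ⊆ 0-01-,000-0
  m3 ⊆ 0-01- [E]
  m4 ⊆ 0-10-,00-00
  m5 ⊆ 0-10- [E]
  m9 ⊆ 01-01,010-1
  m10 ⊆ 0-01- [E]
  m11 ⊆ -1011,0-01-,010-1
  m13 ⊆ -110-,0-10-,01-01
  m16 ⊆ -0000,1000-
  m17 ⊆ 1000- [E]
  m27 ⊆ -1011 [E]
  m28 ⊆ -110- [E]
  m29 ⊆ -110- [E]
E = {-1011, -110-, 0-01-, 0-10-, 1000-}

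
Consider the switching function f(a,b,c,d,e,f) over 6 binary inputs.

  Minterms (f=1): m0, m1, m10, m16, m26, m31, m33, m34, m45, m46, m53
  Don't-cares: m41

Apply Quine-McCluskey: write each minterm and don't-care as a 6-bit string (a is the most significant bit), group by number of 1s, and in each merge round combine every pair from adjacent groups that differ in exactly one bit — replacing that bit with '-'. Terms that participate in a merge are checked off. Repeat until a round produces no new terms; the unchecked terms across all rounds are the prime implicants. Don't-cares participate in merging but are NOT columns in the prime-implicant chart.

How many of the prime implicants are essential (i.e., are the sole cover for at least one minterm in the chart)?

7

size-2^0 implicants → 000000(✓)  000001(✓)  001010(✓)  010000(✓)  011010(✓)  011111  100001(✓)  100010  101001(✓)  101101(✓)  101110  110101
size-2^1 implicants → -00001  0-0000  0-1010  00000-  10-001  101-01
Unchecked terms (primes): -00001, 0-0000, 0-1010, 00000-, 011111, 10-001, 100010, 101-01, 101110, 110101
Minterm coverage:
  m0 ⊆ 0-0000,00000-
  m1 ⊆ -00001,00000-
  m10 ⊆ 0-1010 [E]
  m16 ⊆ 0-0000 [E]
  m26 ⊆ 0-1010 [E]
  m31 ⊆ 011111 [E]
  m33 ⊆ -00001,10-001
  m34 ⊆ 100010 [E]
  m45 ⊆ 101-01 [E]
  m46 ⊆ 101110 [E]
  m53 ⊆ 110101 [E]
E = {0-0000, 0-1010, 011111, 100010, 101-01, 101110, 110101}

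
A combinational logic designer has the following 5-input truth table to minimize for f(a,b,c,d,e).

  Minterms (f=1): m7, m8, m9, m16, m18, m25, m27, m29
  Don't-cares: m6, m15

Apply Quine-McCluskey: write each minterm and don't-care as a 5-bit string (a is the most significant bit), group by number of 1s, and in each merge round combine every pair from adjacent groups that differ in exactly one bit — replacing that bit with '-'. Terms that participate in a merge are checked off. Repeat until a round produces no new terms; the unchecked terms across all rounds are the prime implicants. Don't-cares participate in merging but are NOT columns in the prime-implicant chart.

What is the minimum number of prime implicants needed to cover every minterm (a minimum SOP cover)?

5

size-2^0 implicants → 00110(✓)  00111(✓)  01000(✓)  01001(✓)  01111(✓)  10000(✓)  10010(✓)  11001(✓)  11011(✓)  11101(✓)
size-2^1 implicants → -1001  0-111  0011-  0100-  100-0  11-01  110-1
Unchecked terms (primes): -1001, 0-111, 0011-, 0100-, 100-0, 11-01, 110-1
Minterm coverage:
  m7 ⊆ 0-111,0011-
  m8 ⊆ 0100- [E]
  m9 ⊆ -1001,0100-
  m16 ⊆ 100-0 [E]
  m18 ⊆ 100-0 [E]
  m25 ⊆ -1001,11-01,110-1
  m27 ⊆ 110-1 [E]
  m29 ⊆ 11-01 [E]
E = {0100-, 100-0, 11-01, 110-1}
Petrick residual → 0-111
Cover = a'cde + a'bc'd' + ab'c'e' + abd'e + abc'e  |cover|=5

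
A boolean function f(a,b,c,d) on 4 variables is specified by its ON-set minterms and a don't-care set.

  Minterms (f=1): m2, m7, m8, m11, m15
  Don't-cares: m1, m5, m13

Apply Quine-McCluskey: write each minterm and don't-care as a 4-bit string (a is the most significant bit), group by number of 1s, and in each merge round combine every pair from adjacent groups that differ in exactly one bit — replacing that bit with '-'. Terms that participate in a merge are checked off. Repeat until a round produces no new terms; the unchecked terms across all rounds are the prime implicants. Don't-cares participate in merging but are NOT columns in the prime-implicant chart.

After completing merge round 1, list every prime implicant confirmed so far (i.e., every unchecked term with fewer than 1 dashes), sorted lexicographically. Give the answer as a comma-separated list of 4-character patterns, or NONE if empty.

[col 0] 0001*, 0010, 0101*, 0111*, 1000, 1011*, 1101*, 1111*
[col 1] -101*, -111*, 0-01, 01-1*, 1-11, 11-1*
[col 2] -1-1
Prime implicants: -1-1, 0-01, 0010, 1-11, 1000

0010, 1000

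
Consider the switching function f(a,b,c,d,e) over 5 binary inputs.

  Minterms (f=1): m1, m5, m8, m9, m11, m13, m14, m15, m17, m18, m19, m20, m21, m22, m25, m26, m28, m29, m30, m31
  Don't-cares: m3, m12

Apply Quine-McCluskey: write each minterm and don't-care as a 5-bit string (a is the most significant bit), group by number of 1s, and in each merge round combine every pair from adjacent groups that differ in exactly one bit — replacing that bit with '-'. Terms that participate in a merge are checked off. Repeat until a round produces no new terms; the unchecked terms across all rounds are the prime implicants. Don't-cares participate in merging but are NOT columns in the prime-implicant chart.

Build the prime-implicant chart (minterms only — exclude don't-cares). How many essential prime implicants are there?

4

size-2^0 implicants → 00001(✓)  00011(✓)  00101(✓)  01000(✓)  01001(✓)  01011(✓)  01100(✓)  01101(✓)  01110(✓)  01111(✓)  10001(✓)  10010(✓)  10011(✓)  10100(✓)  10101(✓)  10110(✓)  11001(✓)  11010(✓)  11100(✓)  11101(✓)  11110(✓)  11111(✓)
size-2^1 implicants → -0001(✓)  -0011(✓)  -0101(✓)  -1001(✓)  -1100(✓)  -1101(✓)  -1110(✓)  -1111(✓)  0-001(✓)  0-011(✓)  0-101(✓)  00-01(✓)  000-1(✓)  01-00(✓)  01-01(✓)  01-11(✓)  010-1(✓)  0100-(✓)  011-0(✓)  011-1(✓)  0110-(✓)  0111-(✓)  1-001(✓)  1-010(✓)  1-100(✓)  1-101(✓)  1-110(✓)  10-01(✓)  10-10(✓)  100-1(✓)  1001-  101-0(✓)  1010-(✓)  11-01(✓)  11-10(✓)  111-0(✓)  111-1(✓)  1110-(✓)  1111-(✓)
size-2^2 implicants → --001(✓)  --101(✓)  -0-01(✓)  -00-1  -1-01(✓)  -11-0(✓)  -11-1(✓)  -110-(✓)  -111-(✓)  0--01(✓)  0-0-1  01--1  01-0-  011--(✓)  1--01(✓)  1--10  1-1-0  1-10-  111--(✓)
size-2^3 implicants → ---01  -11--
Unchecked terms (primes): ---01, -00-1, -11--, 0-0-1, 01--1, 01-0-, 1--10, 1-1-0, 1-10-, 1001-
Minterm coverage:
  m1 ⊆ ---01,-00-1,0-0-1
  m5 ⊆ ---01 [E]
  m8 ⊆ 01-0- [E]
  m9 ⊆ ---01,0-0-1,01--1,01-0-
  m11 ⊆ 0-0-1,01--1
  m13 ⊆ ---01,-11--,01--1,01-0-
  m14 ⊆ -11-- [E]
  m15 ⊆ -11--,01--1
  m17 ⊆ ---01,-00-1
  m18 ⊆ 1--10,1001-
  m19 ⊆ -00-1,1001-
  m20 ⊆ 1-1-0,1-10-
  m21 ⊆ ---01,1-10-
  m22 ⊆ 1--10,1-1-0
  m25 ⊆ ---01 [E]
  m26 ⊆ 1--10 [E]
  m28 ⊆ -11--,1-1-0,1-10-
  m29 ⊆ ---01,-11--,1-10-
  m30 ⊆ -11--,1--10,1-1-0
  m31 ⊆ -11-- [E]
E = {---01, -11--, 01-0-, 1--10}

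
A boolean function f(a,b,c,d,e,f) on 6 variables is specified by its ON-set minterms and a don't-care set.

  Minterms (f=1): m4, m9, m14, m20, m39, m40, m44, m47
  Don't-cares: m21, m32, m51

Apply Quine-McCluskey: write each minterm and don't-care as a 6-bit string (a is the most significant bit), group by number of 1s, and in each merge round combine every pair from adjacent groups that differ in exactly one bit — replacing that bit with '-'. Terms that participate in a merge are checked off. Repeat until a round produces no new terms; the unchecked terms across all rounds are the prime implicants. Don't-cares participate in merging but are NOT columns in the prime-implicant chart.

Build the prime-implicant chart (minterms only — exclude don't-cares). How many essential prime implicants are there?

5

size-2^0 implicants → 000100(✓)  001001  001110  010100(✓)  010101(✓)  100000(✓)  100111(✓)  101000(✓)  101100(✓)  101111(✓)  110011
size-2^1 implicants → 0-0100  01010-  10-000  10-111  101-00
Unchecked terms (primes): 0-0100, 001001, 001110, 01010-, 10-000, 10-111, 101-00, 110011
Minterm coverage:
  m4 ⊆ 0-0100 [E]
  m9 ⊆ 001001 [E]
  m14 ⊆ 001110 [E]
  m20 ⊆ 0-0100,01010-
  m39 ⊆ 10-111 [E]
  m40 ⊆ 10-000,101-00
  m44 ⊆ 101-00 [E]
  m47 ⊆ 10-111 [E]
E = {0-0100, 001001, 001110, 10-111, 101-00}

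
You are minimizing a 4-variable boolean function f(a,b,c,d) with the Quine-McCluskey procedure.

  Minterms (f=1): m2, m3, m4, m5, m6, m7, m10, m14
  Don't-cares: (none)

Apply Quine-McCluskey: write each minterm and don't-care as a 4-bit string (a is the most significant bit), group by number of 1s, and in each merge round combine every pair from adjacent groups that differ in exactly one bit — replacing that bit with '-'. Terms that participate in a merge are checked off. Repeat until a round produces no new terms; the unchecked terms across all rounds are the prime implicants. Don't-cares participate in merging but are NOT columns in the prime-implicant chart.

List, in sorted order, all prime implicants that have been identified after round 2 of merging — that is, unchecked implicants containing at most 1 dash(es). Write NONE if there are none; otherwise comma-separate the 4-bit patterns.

Round 0: 0010✓ 0011✓ 0100✓ 0101✓ 0110✓ 0111✓ 1010✓ 1110✓
Round 1: -010✓ -110✓ 0-10✓ 0-11✓ 001-✓ 01-0✓ 01-1✓ 010-✓ 011-✓ 1-10✓
Round 2: --10 0-1- 01--
PIs = {--10, 0-1-, 01--}

NONE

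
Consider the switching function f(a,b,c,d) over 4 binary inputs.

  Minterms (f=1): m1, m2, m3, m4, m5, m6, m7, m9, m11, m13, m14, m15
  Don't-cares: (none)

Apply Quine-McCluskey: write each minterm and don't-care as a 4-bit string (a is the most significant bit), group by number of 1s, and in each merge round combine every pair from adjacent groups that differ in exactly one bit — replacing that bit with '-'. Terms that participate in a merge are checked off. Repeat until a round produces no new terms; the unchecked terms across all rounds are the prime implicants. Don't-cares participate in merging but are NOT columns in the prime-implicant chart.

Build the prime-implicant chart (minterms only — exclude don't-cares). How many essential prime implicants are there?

4

size-2^0 implicants → 0001(✓)  0010(✓)  0011(✓)  0100(✓)  0101(✓)  0110(✓)  0111(✓)  1001(✓)  1011(✓)  1101(✓)  1110(✓)  1111(✓)
size-2^1 implicants → -001(✓)  -011(✓)  -101(✓)  -110(✓)  -111(✓)  0-01(✓)  0-10(✓)  0-11(✓)  00-1(✓)  001-(✓)  01-0(✓)  01-1(✓)  010-(✓)  011-(✓)  1-01(✓)  1-11(✓)  10-1(✓)  11-1(✓)  111-(✓)
size-2^2 implicants → --01(✓)  --11(✓)  -0-1(✓)  -1-1(✓)  -11-  0--1(✓)  0-1-  01--  1--1(✓)
size-2^3 implicants → ---1
Unchecked terms (primes): ---1, -11-, 0-1-, 01--
Minterm coverage:
  m1 ⊆ ---1 [E]
  m2 ⊆ 0-1- [E]
  m3 ⊆ ---1,0-1-
  m4 ⊆ 01-- [E]
  m5 ⊆ ---1,01--
  m6 ⊆ -11-,0-1-,01--
  m7 ⊆ ---1,-11-,0-1-,01--
  m9 ⊆ ---1 [E]
  m11 ⊆ ---1 [E]
  m13 ⊆ ---1 [E]
  m14 ⊆ -11- [E]
  m15 ⊆ ---1,-11-
E = {---1, -11-, 0-1-, 01--}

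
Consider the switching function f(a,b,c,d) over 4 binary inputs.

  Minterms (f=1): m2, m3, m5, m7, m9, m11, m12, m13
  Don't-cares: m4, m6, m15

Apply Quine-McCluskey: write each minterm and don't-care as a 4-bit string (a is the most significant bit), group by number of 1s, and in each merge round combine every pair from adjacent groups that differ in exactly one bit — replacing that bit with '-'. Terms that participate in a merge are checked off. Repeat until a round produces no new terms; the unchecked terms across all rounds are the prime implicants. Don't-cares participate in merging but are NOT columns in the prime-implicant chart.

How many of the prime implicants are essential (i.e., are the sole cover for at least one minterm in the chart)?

Round 0: 0010✓ 0011✓ 0100✓ 0101✓ 0110✓ 0111✓ 1001✓ 1011✓ 1100✓ 1101✓ 1111✓
Round 1: -011✓ -100✓ -101✓ -111✓ 0-10✓ 0-11✓ 001-✓ 01-0✓ 01-1✓ 010-✓ 011-✓ 1-01✓ 1-11✓ 10-1✓ 11-1✓ 110-✓
Round 2: --11 -1-1 -10- 0-1- 01-- 1--1
PIs = {--11, -1-1, -10-, 0-1-, 01--, 1--1}
Coverage chart:
  m2: 0-1- ←essential
  m3: --11,0-1-
  m5: -1-1,-10-,01--
  m7: --11,-1-1,0-1-,01--
  m9: 1--1 ←essential
  m11: --11,1--1
  m12: -10- ←essential
  m13: -1-1,-10-,1--1
Essential: -10-, 0-1-, 1--1

3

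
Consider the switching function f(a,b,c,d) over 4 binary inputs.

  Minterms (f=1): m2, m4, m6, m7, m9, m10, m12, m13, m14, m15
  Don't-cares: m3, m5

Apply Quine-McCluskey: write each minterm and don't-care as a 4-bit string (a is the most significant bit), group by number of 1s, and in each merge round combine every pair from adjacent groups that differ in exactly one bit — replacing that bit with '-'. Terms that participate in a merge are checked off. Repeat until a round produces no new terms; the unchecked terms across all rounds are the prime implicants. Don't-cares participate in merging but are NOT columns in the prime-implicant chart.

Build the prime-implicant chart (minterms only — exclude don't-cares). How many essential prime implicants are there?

size-2^0 implicants → 0010(✓)  0011(✓)  0100(✓)  0101(✓)  0110(✓)  0111(✓)  1001(✓)  1010(✓)  1100(✓)  1101(✓)  1110(✓)  1111(✓)
size-2^1 implicants → -010(✓)  -100(✓)  -101(✓)  -110(✓)  -111(✓)  0-10(✓)  0-11(✓)  001-(✓)  01-0(✓)  01-1(✓)  010-(✓)  011-(✓)  1-01  1-10(✓)  11-0(✓)  11-1(✓)  110-(✓)  111-(✓)
size-2^2 implicants → --10  -1-0(✓)  -1-1(✓)  -10-(✓)  -11-(✓)  0-1-  01--(✓)  11--(✓)
size-2^3 implicants → -1--
Unchecked terms (primes): --10, -1--, 0-1-, 1-01
Minterm coverage:
  m2 ⊆ --10,0-1-
  m4 ⊆ -1-- [E]
  m6 ⊆ --10,-1--,0-1-
  m7 ⊆ -1--,0-1-
  m9 ⊆ 1-01 [E]
  m10 ⊆ --10 [E]
  m12 ⊆ -1-- [E]
  m13 ⊆ -1--,1-01
  m14 ⊆ --10,-1--
  m15 ⊆ -1-- [E]
E = {--10, -1--, 1-01}

3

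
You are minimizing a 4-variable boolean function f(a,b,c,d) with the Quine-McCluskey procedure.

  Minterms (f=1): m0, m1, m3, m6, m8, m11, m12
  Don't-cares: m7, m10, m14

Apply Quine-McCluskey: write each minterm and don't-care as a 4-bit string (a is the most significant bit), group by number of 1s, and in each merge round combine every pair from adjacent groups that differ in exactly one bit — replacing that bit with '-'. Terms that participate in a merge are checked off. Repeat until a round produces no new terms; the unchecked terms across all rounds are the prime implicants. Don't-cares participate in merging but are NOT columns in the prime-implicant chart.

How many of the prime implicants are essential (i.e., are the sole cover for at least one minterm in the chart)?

1

Round 0: 0000✓ 0001✓ 0011✓ 0110✓ 0111✓ 1000✓ 1010✓ 1011✓ 1100✓ 1110✓
Round 1: -000 -011 -110 0-11 00-1 000- 011- 1-00✓ 1-10✓ 10-0✓ 101- 11-0✓
Round 2: 1--0
PIs = {-000, -011, -110, 0-11, 00-1, 000-, 011-, 1--0, 101-}
Coverage chart:
  m0: -000,000-
  m1: 00-1,000-
  m3: -011,0-11,00-1
  m6: -110,011-
  m8: -000,1--0
  m11: -011,101-
  m12: 1--0 ←essential
Essential: 1--0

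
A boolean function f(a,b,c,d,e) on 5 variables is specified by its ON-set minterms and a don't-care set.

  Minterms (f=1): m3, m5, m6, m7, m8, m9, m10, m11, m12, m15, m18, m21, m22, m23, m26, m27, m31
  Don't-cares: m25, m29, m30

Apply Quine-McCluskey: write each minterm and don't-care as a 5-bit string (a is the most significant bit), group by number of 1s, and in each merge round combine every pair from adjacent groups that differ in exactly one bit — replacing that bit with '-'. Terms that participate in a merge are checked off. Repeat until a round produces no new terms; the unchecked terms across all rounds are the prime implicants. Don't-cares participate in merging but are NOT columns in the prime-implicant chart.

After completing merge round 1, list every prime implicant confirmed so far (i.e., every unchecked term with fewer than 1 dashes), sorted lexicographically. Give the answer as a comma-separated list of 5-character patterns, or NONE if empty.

NONE

[col 0] 00011*, 00101*, 00110*, 00111*, 01000*, 01001*, 01010*, 01011*, 01100*, 01111*, 10010*, 10101*, 10110*, 10111*, 11001*, 11010*, 11011*, 11101*, 11110*, 11111*
[col 1] -0101*, -0110*, -0111*, -1001*, -1010*, -1011*, -1111*, 0-011*, 0-111*, 00-11*, 001-1*, 0011-*, 01-00, 01-11*, 010-0*, 010-1*, 0100-*, 0101-*, 1-010*, 1-101*, 1-110*, 1-111*, 10-10*, 101-1*, 1011-*, 11-01*, 11-10*, 11-11*, 110-1*, 1101-*, 111-1*, 1111-*
[col 2] --111, -01-1, -011-, -1-11, -10-1, -101-, 0--11, 010--, 1--10, 1-1-1, 1-11-, 11--1, 11-1-
Prime implicants: --111, -01-1, -011-, -1-11, -10-1, -101-, 0--11, 01-00, 010--, 1--10, 1-1-1, 1-11-, 11--1, 11-1-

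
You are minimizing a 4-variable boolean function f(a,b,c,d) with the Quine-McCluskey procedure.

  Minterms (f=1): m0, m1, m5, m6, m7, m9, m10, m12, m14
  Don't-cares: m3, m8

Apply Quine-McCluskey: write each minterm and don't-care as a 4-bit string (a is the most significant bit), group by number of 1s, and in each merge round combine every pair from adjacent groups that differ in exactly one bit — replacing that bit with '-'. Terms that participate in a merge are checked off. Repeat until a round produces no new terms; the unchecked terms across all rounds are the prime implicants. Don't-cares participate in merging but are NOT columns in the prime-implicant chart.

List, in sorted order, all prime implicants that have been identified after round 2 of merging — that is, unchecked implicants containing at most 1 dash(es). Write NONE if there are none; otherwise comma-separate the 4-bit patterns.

-110, 011-

size-2^0 implicants → 0000(✓)  0001(✓)  0011(✓)  0101(✓)  0110(✓)  0111(✓)  1000(✓)  1001(✓)  1010(✓)  1100(✓)  1110(✓)
size-2^1 implicants → -000(✓)  -001(✓)  -110  0-01(✓)  0-11(✓)  00-1(✓)  000-(✓)  01-1(✓)  011-  1-00(✓)  1-10(✓)  10-0(✓)  100-(✓)  11-0(✓)
size-2^2 implicants → -00-  0--1  1--0
Unchecked terms (primes): -00-, -110, 0--1, 011-, 1--0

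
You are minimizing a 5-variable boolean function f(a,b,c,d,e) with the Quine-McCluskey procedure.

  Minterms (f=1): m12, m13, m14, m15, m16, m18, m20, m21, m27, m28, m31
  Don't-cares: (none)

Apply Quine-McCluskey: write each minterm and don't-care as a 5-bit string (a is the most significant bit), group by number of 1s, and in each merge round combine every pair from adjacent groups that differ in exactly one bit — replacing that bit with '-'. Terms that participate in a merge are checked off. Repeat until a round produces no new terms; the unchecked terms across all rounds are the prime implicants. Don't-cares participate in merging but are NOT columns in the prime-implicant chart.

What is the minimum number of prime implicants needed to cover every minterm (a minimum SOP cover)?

Round 0: 01100✓ 01101✓ 01110✓ 01111✓ 10000✓ 10010✓ 10100✓ 10101✓ 11011✓ 11100✓ 11111✓
Round 1: -1100 -1111 011-0✓ 011-1✓ 0110-✓ 0111-✓ 1-100 10-00 100-0 1010- 11-11
Round 2: 011--
PIs = {-1100, -1111, 011--, 1-100, 10-00, 100-0, 1010-, 11-11}
Coverage chart:
  m12: -1100,011--
  m13: 011-- ←essential
  m14: 011-- ←essential
  m15: -1111,011--
  m16: 10-00,100-0
  m18: 100-0 ←essential
  m20: 1-100,10-00,1010-
  m21: 1010- ←essential
  m27: 11-11 ←essential
  m28: -1100,1-100
  m31: -1111,11-11
Essential: 011--, 100-0, 1010-, 11-11
Petrick residual → -1100
Min cover (5 terms): bcd'e' + a'bc + ab'c'e' + ab'cd' + abde

5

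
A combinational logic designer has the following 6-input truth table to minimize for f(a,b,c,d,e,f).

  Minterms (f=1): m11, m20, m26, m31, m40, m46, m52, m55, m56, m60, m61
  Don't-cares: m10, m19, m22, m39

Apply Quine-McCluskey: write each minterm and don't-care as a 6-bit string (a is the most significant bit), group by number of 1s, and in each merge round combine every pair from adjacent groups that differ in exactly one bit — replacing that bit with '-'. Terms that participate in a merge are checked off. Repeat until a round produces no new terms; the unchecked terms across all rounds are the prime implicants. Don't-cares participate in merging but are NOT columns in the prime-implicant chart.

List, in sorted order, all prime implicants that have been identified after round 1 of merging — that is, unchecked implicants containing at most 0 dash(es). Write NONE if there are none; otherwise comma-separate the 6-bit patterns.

size-2^0 implicants → 001010(✓)  001011(✓)  010011  010100(✓)  010110(✓)  011010(✓)  011111  100111(✓)  101000(✓)  101110  110100(✓)  110111(✓)  111000(✓)  111100(✓)  111101(✓)
size-2^1 implicants → -10100  0-1010  00101-  0101-0  1-0111  1-1000  11-100  111-00  11110-
Unchecked terms (primes): -10100, 0-1010, 00101-, 010011, 0101-0, 011111, 1-0111, 1-1000, 101110, 11-100, 111-00, 11110-

010011, 011111, 101110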